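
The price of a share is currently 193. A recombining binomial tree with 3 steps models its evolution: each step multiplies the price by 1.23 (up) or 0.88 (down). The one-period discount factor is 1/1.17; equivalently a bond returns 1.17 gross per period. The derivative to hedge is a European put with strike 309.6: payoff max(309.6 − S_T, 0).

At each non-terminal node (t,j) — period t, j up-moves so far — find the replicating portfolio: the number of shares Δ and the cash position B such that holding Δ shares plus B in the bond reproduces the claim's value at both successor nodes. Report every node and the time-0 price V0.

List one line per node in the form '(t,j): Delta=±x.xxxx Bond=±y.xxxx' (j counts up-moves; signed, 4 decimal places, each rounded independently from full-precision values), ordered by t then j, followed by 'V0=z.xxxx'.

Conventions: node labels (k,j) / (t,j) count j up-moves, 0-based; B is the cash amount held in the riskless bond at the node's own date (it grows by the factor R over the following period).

(0,0): Delta=-0.6321 Bond=139.9056
(1,0): Delta=-1.0000 Bond=226.1670
(1,1): Delta=-0.5777 Bond=150.7632
(2,0): Delta=-1.0000 Bond=264.6154
(2,1): Delta=-1.0000 Bond=264.6154
(2,2): Delta=-0.5152 Bond=158.1400
V0=17.9027

Since d<R<u, set p* = (R−d)/(u−d) = 0.8286; price each node as the discounted p*-expectation of its children.
Terminal payoffs: V(3,0)=178.0759, V(3,1)=125.7652, V(3,2)=52.6491, V(3,3)=0.0000
(2,0): S=149.4592. Δ = (V_up−V_dn)/(S_up−S_dn) = (125.7652−178.0759)/(183.8348−131.5241) = -1.0000. V = [p*·125.7652 + (1−p*)·178.0759]/1.17 = 115.1562. B = V − Δ·S = 264.6154.
(2,1): S=208.9032. Δ = (V_up−V_dn)/(S_up−S_dn) = (52.6491−125.7652)/(256.9509−183.8348) = -1.0000. V = [p*·52.6491 + (1−p*)·125.7652]/1.17 = 55.7122. B = V − Δ·S = 264.6154.
(2,2): S=291.9897. Δ = (V_up−V_dn)/(S_up−S_dn) = (0.0000−52.6491)/(359.1473−256.9509) = -0.5152. V = [p*·0.0000 + (1−p*)·52.6491]/1.17 = 7.7141. B = V − Δ·S = 158.1400.
(1,0): S=169.8400. Δ = (V_up−V_dn)/(S_up−S_dn) = (55.7122−115.1562)/(208.9032−149.4592) = -1.0000. V = [p*·55.7122 + (1−p*)·115.1562]/1.17 = 56.3270. B = V − Δ·S = 226.1670.
(1,1): S=237.3900. Δ = (V_up−V_dn)/(S_up−S_dn) = (7.7141−55.7122)/(291.9897−208.9032) = -0.5777. V = [p*·7.7141 + (1−p*)·55.7122]/1.17 = 13.6260. B = V − Δ·S = 150.7632.
(0,0): S=193.0000. Δ = (V_up−V_dn)/(S_up−S_dn) = (13.6260−56.3270)/(237.3900−169.8400) = -0.6321. V = [p*·13.6260 + (1−p*)·56.3270]/1.17 = 17.9027. B = V − Δ·S = 139.9056.
Check: Δ(0,0)·S0 + B(0,0) = 17.9027 = V0.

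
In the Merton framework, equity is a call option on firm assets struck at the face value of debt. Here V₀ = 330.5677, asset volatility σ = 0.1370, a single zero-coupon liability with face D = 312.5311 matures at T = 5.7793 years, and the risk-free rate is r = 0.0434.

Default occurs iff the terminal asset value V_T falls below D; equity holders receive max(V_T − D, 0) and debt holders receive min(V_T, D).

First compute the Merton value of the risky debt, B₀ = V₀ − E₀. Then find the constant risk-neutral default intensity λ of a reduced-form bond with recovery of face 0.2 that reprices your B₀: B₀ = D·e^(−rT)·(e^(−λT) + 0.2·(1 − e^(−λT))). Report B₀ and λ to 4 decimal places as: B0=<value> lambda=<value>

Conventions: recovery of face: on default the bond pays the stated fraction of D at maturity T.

Apply the equity-as-call identities (strike 312.5311, horizon 5.7793 years):
d₁ = [ln(V₀/D) + (r + σ²/2)T] / (σ√T)
   = [ln(330.5677/312.5311) + (0.0434 + 0.5·0.1370²)·5.7793] / (0.1370·√5.7793)
   = [0.056107 + 0.305057] / 0.329350 = 1.096598
d₂ = d₁ − σ√T = 1.096598 − 0.329350 = 0.767248
N(d₁) = 0.863591,  N(d₂) = 0.778533,  e^(−rT) = 0.778161
E₀ = V₀·N(d₁) − D·e^(−rT)·N(d₂)
   = 330.5677·0.863591 − 312.5311·0.778161·0.778533 = 96.136580
B₀ = V₀ − E₀ = 330.5677 − 96.136580 = 234.431120
e^(−λT) = (B₀·e^(rT)/D − 0.2)/(1 − 0.2) = (234.4311·1.285081/312.5311 − 0.2)/0.8 = 0.95493174
λ = −ln(0.95493174)/5.7793 = 0.007979

B0=234.4311 lambda=0.0080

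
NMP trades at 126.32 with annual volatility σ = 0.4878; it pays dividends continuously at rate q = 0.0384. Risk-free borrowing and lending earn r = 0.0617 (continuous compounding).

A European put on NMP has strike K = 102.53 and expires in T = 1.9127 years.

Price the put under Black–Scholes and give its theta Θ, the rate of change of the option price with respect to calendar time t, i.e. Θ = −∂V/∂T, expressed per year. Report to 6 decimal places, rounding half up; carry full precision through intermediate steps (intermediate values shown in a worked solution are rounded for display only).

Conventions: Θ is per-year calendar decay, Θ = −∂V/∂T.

price = 16.237834
Θ = -4.753106

σ√T = 0.4878·√1.9127 = 0.674629
d₁ = (ln(S/K) + (r−q+σ²/2)T) / (σ√T) = (ln(126.32/102.53) + (0.0617−0.0384+0.4878²/2)·1.9127) / 0.674629 = (0.208663 + 0.272128) / 0.674629 = 0.712675
d₂ = d₁ − σ√T = 0.712675 − 0.674629 = 0.038045
e^{−rT} = 0.888684
e^{−qT} = 0.929185
N(−d₁) = 0.238024,  N(−d₂) = 0.484826
Put price V = K·e^{−rT}·N(−d₂) − S·e^{−qT}·N(−d₁) = 44.175759 − 27.937925 = 16.237834
φ(d₁) = (1/√(2π))·e^{−d₁²/2} = 0.309471
Θ = −S·e^{−qT}·φ(d₁)·σ/(2√T) − q·S·e^{−qT}·N(−d₁) + r·K·e^{−rT}·N(−d₂) = −6.405934 − 1.072816 + 2.725644 = -4.753106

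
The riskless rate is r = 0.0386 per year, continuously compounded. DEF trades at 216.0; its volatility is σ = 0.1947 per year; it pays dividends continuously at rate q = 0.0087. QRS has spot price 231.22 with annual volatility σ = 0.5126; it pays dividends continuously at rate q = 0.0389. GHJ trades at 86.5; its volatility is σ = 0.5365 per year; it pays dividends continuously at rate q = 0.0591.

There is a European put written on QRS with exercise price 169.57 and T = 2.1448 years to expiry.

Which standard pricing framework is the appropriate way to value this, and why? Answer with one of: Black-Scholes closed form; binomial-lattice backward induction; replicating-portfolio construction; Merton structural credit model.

Key observation: everything needed for the exact continuous-time valuation of the European put on QRS (strike 169.57) is given, and no feature rules the closed form out.

framework: Black-Scholes closed form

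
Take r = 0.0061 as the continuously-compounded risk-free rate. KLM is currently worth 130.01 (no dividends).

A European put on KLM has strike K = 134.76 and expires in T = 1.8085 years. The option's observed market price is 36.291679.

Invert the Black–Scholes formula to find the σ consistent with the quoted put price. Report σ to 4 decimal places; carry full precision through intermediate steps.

At σ = 0.4996 the Black–Scholes value reproduces the quote:
σ√T = 0.4996·√1.8085 = 0.671864
d₁ = (ln(S/K) + (r+σ²/2)T) / (σ√T) = (ln(130.01/134.76) + (0.0061+0.4996²/2)·1.8085) / 0.671864 = (-0.035884 + 0.236733) / 0.671864 = 0.298942
d₂ = d₁ − σ√T = 0.298942 − 0.671864 = -0.372922
e^{−rT} = 0.989029
N(−d₁) = 0.382492,  N(−d₂) = 0.645397
V = K·e^{−rT}·N(−d₂) − S·N(−d₁) = 86.019466 − 49.727787 = 36.291679 (matching the quote); vega is positive throughout, so no other σ reproduces this price

sigma = 0.4996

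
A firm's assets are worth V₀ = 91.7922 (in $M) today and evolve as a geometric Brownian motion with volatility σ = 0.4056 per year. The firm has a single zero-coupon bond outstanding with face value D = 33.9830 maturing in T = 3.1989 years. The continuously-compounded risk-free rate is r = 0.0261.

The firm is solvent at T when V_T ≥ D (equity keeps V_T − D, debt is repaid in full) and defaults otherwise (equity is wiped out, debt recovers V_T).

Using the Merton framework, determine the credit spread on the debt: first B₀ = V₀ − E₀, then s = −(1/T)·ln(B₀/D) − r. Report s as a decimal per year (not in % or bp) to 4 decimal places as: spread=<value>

spread=0.0114

With assets at 91.7922 and a single debt payment of 33.9830 at 3.1989 years:
d₁ = [ln(V₀/D) + (r + σ²/2)T] / (σ√T)
   = [ln(91.7922/33.9830) + (0.0261 + 0.5·0.4056²)·3.1989] / (0.4056·√3.1989)
   = [0.993667 + 0.346619] / 0.725435 = 1.847563
d₂ = d₁ − σ√T = 1.847563 − 0.725435 = 1.122128
N(d₁) = 0.967667,  N(d₂) = 0.869096,  e^(−rT) = 0.919899
E₀ = V₀·N(d₁) − D·e^(−rT)·N(d₂)
   = 91.7922·0.967667 − 33.9830·0.919899·0.869096 = 61.655549
B₀ = V₀ − E₀ = 91.7922 − 61.655549 = 30.136651
spread = −(1/T)·ln(B₀/D) − r = −(1/3.1989)·ln(30.136651/33.9830) − 0.0261 = 0.01144989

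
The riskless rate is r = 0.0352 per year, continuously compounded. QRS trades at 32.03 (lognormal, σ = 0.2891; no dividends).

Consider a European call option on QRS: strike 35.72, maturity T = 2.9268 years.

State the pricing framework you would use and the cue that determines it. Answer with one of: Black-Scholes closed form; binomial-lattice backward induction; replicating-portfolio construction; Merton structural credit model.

framework: Black-Scholes closed form

Key observation: with QRS following a GBM at constant σ and r, the European call struck at 35.72 prices in closed form — nothing here needs a stepwise model or a balance sheet.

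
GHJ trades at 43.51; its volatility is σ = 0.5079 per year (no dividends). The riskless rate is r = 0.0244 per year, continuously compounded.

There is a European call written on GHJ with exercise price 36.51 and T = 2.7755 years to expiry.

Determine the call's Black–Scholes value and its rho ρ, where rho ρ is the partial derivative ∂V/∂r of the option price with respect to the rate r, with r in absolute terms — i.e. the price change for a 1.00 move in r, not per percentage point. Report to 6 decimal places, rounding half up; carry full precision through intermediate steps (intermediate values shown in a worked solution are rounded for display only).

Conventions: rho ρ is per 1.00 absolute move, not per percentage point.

σ√T = 0.5079·√2.7755 = 0.846153
d₁ = (ln(S/K) + (r+σ²/2)T) / (σ√T) = (ln(43.51/36.51) + (0.0244+0.5079²/2)·2.7755) / 0.846153 = (0.175405 + 0.425710) / 0.846153 = 0.710408
d₂ = d₁ − σ√T = 0.710408 − 0.846153 = -0.135744
e^{−rT} = 0.934520
N(d₁) = 0.761275,  N(d₂) = 0.446012
Call price V = S·N(d₁) − K·e^{−rT}·N(d₂) = 33.123056 − 15.217618 = 17.905438
ρ = K·T·e^{−rT}·N(d₂) = 42.236498

price = 17.905438
ρ = 42.236498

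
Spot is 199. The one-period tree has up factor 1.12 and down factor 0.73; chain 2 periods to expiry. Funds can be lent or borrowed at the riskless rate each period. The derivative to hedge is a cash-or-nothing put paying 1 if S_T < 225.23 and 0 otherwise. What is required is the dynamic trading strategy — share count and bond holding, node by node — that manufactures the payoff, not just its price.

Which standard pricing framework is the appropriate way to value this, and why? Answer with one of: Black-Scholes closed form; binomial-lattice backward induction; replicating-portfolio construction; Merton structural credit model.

framework: replicating-portfolio construction

Key observation: what is demanded is not a single number but the (Δ, B) position at each node of the 1.12/0.73 tree starting at 199; constructing those positions is the replicating-portfolio method.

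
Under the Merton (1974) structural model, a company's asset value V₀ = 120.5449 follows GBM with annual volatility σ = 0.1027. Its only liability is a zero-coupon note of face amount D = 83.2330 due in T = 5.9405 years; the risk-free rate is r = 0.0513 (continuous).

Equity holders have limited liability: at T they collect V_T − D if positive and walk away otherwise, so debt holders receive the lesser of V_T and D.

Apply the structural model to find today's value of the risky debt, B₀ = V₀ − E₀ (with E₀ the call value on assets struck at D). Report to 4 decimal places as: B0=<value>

With assets at 120.5449 and a single debt payment of 83.2330 at 5.9405 years:
d₁ = [ln(V₀/D) + (r + σ²/2)T] / (σ√T)
   = [ln(120.5449/83.2330) + (0.0513 + 0.5·0.1027²)·5.9405] / (0.1027·√5.9405)
   = [0.370378 + 0.336076] / 0.250312 = 2.822293
d₂ = d₁ − σ√T = 2.822293 − 0.250312 = 2.571980
N(d₁) = 0.997616,  N(d₂) = 0.994944,  e^(−rT) = 0.737309
E₀ = V₀·N(d₁) − D·e^(−rT)·N(d₂)
   = 120.5449·0.997616 − 83.2330·0.737309·0.994944 = 59.199312
B₀ = V₀ − E₀ = 120.5449 − 59.199312 = 61.345588

B0=61.3456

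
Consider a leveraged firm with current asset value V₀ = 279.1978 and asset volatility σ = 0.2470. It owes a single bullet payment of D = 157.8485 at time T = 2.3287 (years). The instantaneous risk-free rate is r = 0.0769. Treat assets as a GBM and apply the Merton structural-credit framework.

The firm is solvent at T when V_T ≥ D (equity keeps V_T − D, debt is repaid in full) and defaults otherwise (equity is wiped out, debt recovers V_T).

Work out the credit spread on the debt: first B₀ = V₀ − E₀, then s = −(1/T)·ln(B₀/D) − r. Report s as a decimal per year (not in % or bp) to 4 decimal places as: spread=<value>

Apply the equity-as-call identities (strike 157.8485, horizon 2.3287 years):
d₁ = [ln(V₀/D) + (r + σ²/2)T] / (σ√T)
   = [ln(279.1978/157.8485) + (0.0769 + 0.5·0.2470²)·2.3287] / (0.2470·√2.3287)
   = [0.570285 + 0.250113] / 0.376924 = 2.176560
d₂ = d₁ − σ√T = 2.176560 − 0.376924 = 1.799636
N(d₁) = 0.985243,  N(d₂) = 0.964041,  e^(−rT) = 0.836041
E₀ = V₀·N(d₁) − D·e^(−rT)·N(d₂)
   = 279.1978·0.985243 − 157.8485·0.836041·0.964041 = 147.855306
B₀ = V₀ − E₀ = 279.1978 − 147.855306 = 131.342494
spread = −(1/T)·ln(B₀/D) − r = −(1/2.3287)·ln(131.342494/157.8485) − 0.0769 = 0.00203990

spread=0.0020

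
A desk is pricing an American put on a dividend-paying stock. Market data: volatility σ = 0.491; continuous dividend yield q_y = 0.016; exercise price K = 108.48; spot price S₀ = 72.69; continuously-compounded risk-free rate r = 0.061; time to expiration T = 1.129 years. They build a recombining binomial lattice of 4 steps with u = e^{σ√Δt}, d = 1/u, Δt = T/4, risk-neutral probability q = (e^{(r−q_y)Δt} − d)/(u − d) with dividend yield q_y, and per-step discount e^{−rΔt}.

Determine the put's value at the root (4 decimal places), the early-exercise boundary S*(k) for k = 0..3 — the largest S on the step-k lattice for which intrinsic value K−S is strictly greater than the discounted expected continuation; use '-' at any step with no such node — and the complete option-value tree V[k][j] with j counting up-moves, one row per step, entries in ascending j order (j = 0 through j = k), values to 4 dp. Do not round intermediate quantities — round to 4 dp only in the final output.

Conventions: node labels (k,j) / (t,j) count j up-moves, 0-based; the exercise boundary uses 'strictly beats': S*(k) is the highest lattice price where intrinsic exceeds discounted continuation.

params: Δt=0.28225 u=1.29804 d=0.77039 q=0.45938 e^(-rΔt)=0.98293
t_4 payoffs: 82.8751 65.3381 35.7900 0.0000 0.0000
t_3: node(3,0) S=33.2362 payoff=75.2438 vs cont=73.5418 → 75.2438 [stop]  node(3,1) S=55.9999 payoff=52.4801 vs cont=50.8807 → 52.4801 [stop]  node(3,2) S=94.3544 payoff=14.1256 vs cont=19.0186 → 19.0186 [wait]  node(3,3) S=158.9783 payoff=0.0000 vs cont=0.0000 → 0.0000 [wait]  ⇒ S*(3)=55.9999
t_2: node(2,0) S=43.1419 payoff=65.3381 vs cont=63.6807 → 65.3381 [stop]  node(2,1) S=72.6900 payoff=35.7900 vs cont=36.4752 → 36.4752 [wait]  node(2,2) S=122.4757 payoff=0.0000 vs cont=10.1063 → 10.1063 [wait]  ⇒ S*(2)=43.1419
t_1: node(1,0) S=55.9999 payoff=52.4801 vs cont=51.1901 → 52.4801 [stop]  node(1,1) S=94.3544 payoff=14.1256 vs cont=23.9460 → 23.9460 [wait]  ⇒ S*(1)=55.9999
t_0: node(0,0) S=72.6900 payoff=35.7900 vs cont=38.7001 → 38.7001 [wait]  ⇒ S*(0)=-

price = 38.7001
boundary = - 55.9999 43.1419 55.9999
tree:
38.7001
52.4801 23.9460
65.3381 36.4752 10.1063
75.2438 52.4801 19.0186 0.0000
82.8751 65.3381 35.7900 0.0000 0.0000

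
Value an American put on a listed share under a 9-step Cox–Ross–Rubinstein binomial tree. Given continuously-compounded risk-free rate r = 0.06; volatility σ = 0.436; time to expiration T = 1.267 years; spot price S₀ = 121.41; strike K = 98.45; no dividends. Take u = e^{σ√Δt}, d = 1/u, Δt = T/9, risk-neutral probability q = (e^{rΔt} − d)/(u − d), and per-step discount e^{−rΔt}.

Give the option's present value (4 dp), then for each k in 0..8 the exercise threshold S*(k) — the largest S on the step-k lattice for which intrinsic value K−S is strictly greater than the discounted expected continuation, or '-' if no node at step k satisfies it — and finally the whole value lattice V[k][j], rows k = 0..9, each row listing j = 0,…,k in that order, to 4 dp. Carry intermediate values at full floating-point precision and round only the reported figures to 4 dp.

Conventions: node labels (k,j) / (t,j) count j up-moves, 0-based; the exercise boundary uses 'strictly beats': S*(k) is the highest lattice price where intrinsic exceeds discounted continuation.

params: Δt=0.14078 u=1.17773 d=0.84909 q=0.48500 e^(-rΔt)=0.99159
t_9 payoffs: 70.5989 59.8191 44.8671 24.1280 0.0000 0.0000 0.0000 0.0000 0.0000 0.0000
t_8: node(8,0) S=32.8011 payoff=65.6489 vs cont=64.8208 → 65.6489 [stop]  node(8,1) S=45.4967 payoff=52.9533 vs cont=52.1252 → 52.9533 [stop]  node(8,2) S=63.1061 payoff=35.3439 vs cont=34.5158 → 35.3439 [stop]  node(8,3) S=87.5312 payoff=10.9188 vs cont=12.3213 → 12.3213 [wait]  node(8,4) S=121.4100 payoff=0.0000 vs cont=0.0000 → 0.0000 [wait]  node(8,5) S=168.4015 payoff=0.0000 vs cont=0.0000 → 0.0000 [wait]  node(8,6) S=233.5809 payoff=0.0000 vs cont=0.0000 → 0.0000 [wait]  node(8,7) S=323.9878 payoff=0.0000 vs cont=0.0000 → 0.0000 [wait]  node(8,8) S=449.3866 payoff=0.0000 vs cont=0.0000 → 0.0000 [wait]  ⇒ S*(8)=63.1061
t_7: node(7,0) S=38.6309 payoff=59.8191 vs cont=58.9911 → 59.8191 [stop]  node(7,1) S=53.5829 payoff=44.8671 vs cont=44.0391 → 44.8671 [stop]  node(7,2) S=74.3220 payoff=24.1280 vs cont=23.9745 → 24.1280 [stop]  node(7,3) S=103.0882 payoff=0.0000 vs cont=6.2920 → 6.2920 [wait]  node(7,4) S=142.9882 payoff=0.0000 vs cont=0.0000 → 0.0000 [wait]  node(7,5) S=198.3314 payoff=0.0000 vs cont=0.0000 → 0.0000 [wait]  node(7,6) S=275.0952 payoff=0.0000 vs cont=0.0000 → 0.0000 [wait]  node(7,7) S=381.5702 payoff=0.0000 vs cont=0.0000 → 0.0000 [wait]  ⇒ S*(7)=74.3220
t_6: node(6,0) S=45.4967 payoff=52.9533 vs cont=52.1252 → 52.9533 [stop]  node(6,1) S=63.1061 payoff=35.3439 vs cont=34.5158 → 35.3439 [stop]  node(6,2) S=87.5312 payoff=10.9188 vs cont=15.3473 → 15.3473 [wait]  node(6,3) S=121.4100 payoff=0.0000 vs cont=3.2131 → 3.2131 [wait]  node(6,4) S=168.4015 payoff=0.0000 vs cont=0.0000 → 0.0000 [wait]  node(6,5) S=233.5809 payoff=0.0000 vs cont=0.0000 → 0.0000 [wait]  node(6,6) S=323.9878 payoff=0.0000 vs cont=0.0000 → 0.0000 [wait]  ⇒ S*(6)=63.1061
t_5: node(5,0) S=53.5829 payoff=44.8671 vs cont=44.0391 → 44.8671 [stop]  node(5,1) S=74.3220 payoff=24.1280 vs cont=25.4297 → 25.4297 [wait]  node(5,2) S=103.0882 payoff=0.0000 vs cont=9.3826 → 9.3826 [wait]  node(5,3) S=142.9882 payoff=0.0000 vs cont=1.6408 → 1.6408 [wait]  node(5,4) S=198.3314 payoff=0.0000 vs cont=0.0000 → 0.0000 [wait]  node(5,5) S=275.0952 payoff=0.0000 vs cont=0.0000 → 0.0000 [wait]  ⇒ S*(5)=53.5829
t_4: node(4,0) S=63.1061 payoff=35.3439 vs cont=35.1418 → 35.3439 [stop]  node(4,1) S=87.5312 payoff=10.9188 vs cont=17.4984 → 17.4984 [wait]  node(4,2) S=121.4100 payoff=0.0000 vs cont=5.5805 → 5.5805 [wait]  node(4,3) S=168.4015 payoff=0.0000 vs cont=0.8379 → 0.8379 [wait]  node(4,4) S=233.5809 payoff=0.0000 vs cont=0.0000 → 0.0000 [wait]  ⇒ S*(4)=63.1061
t_3: node(3,0) S=74.3220 payoff=24.1280 vs cont=26.4642 → 26.4642 [wait]  node(3,1) S=103.0882 payoff=0.0000 vs cont=11.6196 → 11.6196 [wait]  node(3,2) S=142.9882 payoff=0.0000 vs cont=3.2527 → 3.2527 [wait]  node(3,3) S=198.3314 payoff=0.0000 vs cont=0.4279 → 0.4279 [wait]  ⇒ S*(3)=-
t_2: node(2,0) S=87.5312 payoff=10.9188 vs cont=19.1025 → 19.1025 [wait]  node(2,1) S=121.4100 payoff=0.0000 vs cont=7.4980 → 7.4980 [wait]  node(2,2) S=168.4015 payoff=0.0000 vs cont=1.8668 → 1.8668 [wait]  ⇒ S*(2)=-
t_1: node(1,0) S=103.0882 payoff=0.0000 vs cont=13.3609 → 13.3609 [wait]  node(1,1) S=142.9882 payoff=0.0000 vs cont=4.7268 → 4.7268 [wait]  ⇒ S*(1)=-
t_0: node(0,0) S=121.4100 payoff=0.0000 vs cont=9.0961 → 9.0961 [wait]  ⇒ S*(0)=-

price = 9.0961
boundary = - - - - 63.1061 53.5829 63.1061 74.3220 63.1061
tree:
9.0961
13.3609 4.7268
19.1025 7.4980 1.8668
26.4642 11.6196 3.2527 0.4279
35.3439 17.4984 5.5805 0.8379 0.0000
44.8671 25.4297 9.3826 1.6408 0.0000 0.0000
52.9533 35.3439 15.3473 3.2131 0.0000 0.0000 0.0000
59.8191 44.8671 24.1280 6.2920 0.0000 0.0000 0.0000 0.0000
65.6489 52.9533 35.3439 12.3213 0.0000 0.0000 0.0000 0.0000 0.0000
70.5989 59.8191 44.8671 24.1280 0.0000 0.0000 0.0000 0.0000 0.0000 0.0000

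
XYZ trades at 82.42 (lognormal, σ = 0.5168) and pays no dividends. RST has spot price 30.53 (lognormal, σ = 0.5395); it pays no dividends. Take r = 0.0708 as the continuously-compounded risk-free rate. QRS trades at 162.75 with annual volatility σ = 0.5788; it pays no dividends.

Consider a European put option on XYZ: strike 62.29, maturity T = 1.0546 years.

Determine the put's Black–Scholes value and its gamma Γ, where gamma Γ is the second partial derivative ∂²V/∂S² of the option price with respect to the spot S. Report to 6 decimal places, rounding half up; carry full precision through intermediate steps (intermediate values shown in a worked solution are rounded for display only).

price = 5.413759
Γ = 0.005898

σ√T = 0.5168·√1.0546 = 0.530721
d₁ = (ln(S/K) + (r+σ²/2)T) / (σ√T) = (ln(82.42/62.29) + (0.0708+0.5168²/2)·1.0546) / 0.530721 = (0.280027 + 0.215498) / 0.530721 = 0.933683
d₂ = d₁ − σ√T = 0.933683 − 0.530721 = 0.402962
e^{−rT} = 0.928054
N(−d₁) = 0.175234,  N(−d₂) = 0.343488
Put price V = K·e^{−rT}·N(−d₂) − S·N(−d₁) = 19.856520 − 14.442761 = 5.413759
φ(d₁) = (1/√(2π))·e^{−d₁²/2} = 0.257994
Γ = φ(d₁) / (S·σ·√T) = 0.005898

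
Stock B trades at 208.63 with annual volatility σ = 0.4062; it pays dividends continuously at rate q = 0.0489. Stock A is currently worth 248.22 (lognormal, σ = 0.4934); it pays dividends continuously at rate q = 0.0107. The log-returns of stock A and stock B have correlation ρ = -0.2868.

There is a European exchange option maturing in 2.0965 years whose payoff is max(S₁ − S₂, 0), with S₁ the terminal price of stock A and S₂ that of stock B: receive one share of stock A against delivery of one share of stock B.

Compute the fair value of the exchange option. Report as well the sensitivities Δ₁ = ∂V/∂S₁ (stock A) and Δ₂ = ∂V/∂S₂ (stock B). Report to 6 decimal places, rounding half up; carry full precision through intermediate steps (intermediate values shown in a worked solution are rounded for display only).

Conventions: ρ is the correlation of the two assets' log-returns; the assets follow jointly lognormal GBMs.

exchange price = 115.592568
Δ1 = 0.760925
Δ2 = -0.351264

σ_eff = √(σ₁² + σ₂² − 2ρσ₁σ₂) = √(0.4934² + 0.4062² − 2·-0.2868·0.4934·0.4062) = 0.723466
d₁ = (ln(S₁/S₂) + (q₂ − q₁ + σ_eff²/2)T) / (σ_eff√T) = (ln(248.22/208.63) + (0.0489 − 0.0107 + 0.261701)·2.0965) / 1.047527 = 0.766086
d₂ = d₁ − σ_eff√T = 0.766086 − 1.047527 = -0.281441
N(d₁) = 0.778187,  N(d₂) = 0.389186
V = S₁·e^{−q₁T}·N(d₁) − S₂·e^{−q₂T}·N(d₂) = 188.876821 − 73.284253 = 115.592568
Key observation: pricing in stock B-units makes this a unit-strike call on the ratio S₁/S₂ — the risk-free rate cancels and cannot affect the value.
Δ₁ = e^{−q₁T}·N(d₁) = 0.760925;  Δ₂ = −e^{−q₂T}·N(d₂) = -0.351264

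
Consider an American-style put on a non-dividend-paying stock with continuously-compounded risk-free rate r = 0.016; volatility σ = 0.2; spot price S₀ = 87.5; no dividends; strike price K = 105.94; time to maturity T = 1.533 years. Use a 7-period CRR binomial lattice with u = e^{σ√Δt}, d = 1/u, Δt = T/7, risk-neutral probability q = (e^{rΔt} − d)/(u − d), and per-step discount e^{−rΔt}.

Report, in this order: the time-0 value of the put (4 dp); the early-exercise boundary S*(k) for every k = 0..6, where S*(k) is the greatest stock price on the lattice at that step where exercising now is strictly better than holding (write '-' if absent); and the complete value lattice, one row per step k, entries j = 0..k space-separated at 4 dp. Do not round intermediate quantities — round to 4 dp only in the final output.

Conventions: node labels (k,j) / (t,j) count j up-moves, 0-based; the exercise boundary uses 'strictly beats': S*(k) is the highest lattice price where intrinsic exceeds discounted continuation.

price = 20.3053
boundary = - - 72.5626 79.6820 72.5626 79.6820 87.5000
tree:
20.3053
26.4870 14.1513
33.3774 19.6546 8.6447
39.8608 26.2580 13.0663 4.2013
45.7649 33.3774 18.9899 7.1240 1.2534
51.1414 39.8608 26.2580 11.7196 2.4923 0.0000
56.0376 45.7649 33.3774 18.4400 4.9560 0.0000 0.0000
60.4963 51.1414 39.8608 26.2580 9.8550 0.0000 0.0000 0.0000

params: Δt=0.21900 u=1.09811 d=0.91065 q=0.49534 e^(-rΔt)=0.99650
t_7 payoffs: 60.4963 51.1414 39.8608 26.2580 9.8550 0.0000 0.0000 0.0000
t_6: node(6,0) S=49.9024 payoff=56.0376 vs cont=55.6670 → 56.0376 [stop]  node(6,1) S=60.1751 payoff=45.7649 vs cont=45.3943 → 45.7649 [stop]  node(6,2) S=72.5626 payoff=33.3774 vs cont=33.0069 → 33.3774 [stop]  node(6,3) S=87.5000 payoff=18.4400 vs cont=18.0694 → 18.4400 [stop]  node(6,4) S=105.5124 payoff=0.4276 vs cont=4.9560 → 4.9560 [wait]  node(6,5) S=127.2328 payoff=0.0000 vs cont=0.0000 → 0.0000 [wait]  node(6,6) S=153.4244 payoff=0.0000 vs cont=0.0000 → 0.0000 [wait]  ⇒ S*(6)=87.5000
t_5: node(5,0) S=54.7986 payoff=51.1414 vs cont=50.7708 → 51.1414 [stop]  node(5,1) S=66.0792 payoff=39.8608 vs cont=39.4902 → 39.8608 [stop]  node(5,2) S=79.6820 payoff=26.2580 vs cont=25.8874 → 26.2580 [stop]  node(5,3) S=96.0850 payoff=9.8550 vs cont=11.7196 → 11.7196 [wait]  node(5,4) S=115.8647 payoff=0.0000 vs cont=2.4923 → 2.4923 [wait]  node(5,5) S=139.7162 payoff=0.0000 vs cont=0.0000 → 0.0000 [wait]  ⇒ S*(5)=79.6820
t_4: node(4,0) S=60.1751 payoff=45.7649 vs cont=45.3943 → 45.7649 [stop]  node(4,1) S=72.5626 payoff=33.3774 vs cont=33.0069 → 33.3774 [stop]  node(4,2) S=87.5000 payoff=18.4400 vs cont=18.9899 → 18.9899 [wait]  node(4,3) S=105.5124 payoff=0.4276 vs cont=7.1240 → 7.1240 [wait]  node(4,4) S=127.2328 payoff=0.0000 vs cont=1.2534 → 1.2534 [wait]  ⇒ S*(4)=72.5626
t_3: node(3,0) S=66.0792 payoff=39.8608 vs cont=39.4902 → 39.8608 [stop]  node(3,1) S=79.6820 payoff=26.2580 vs cont=26.1588 → 26.2580 [stop]  node(3,2) S=96.0850 payoff=9.8550 vs cont=13.0663 → 13.0663 [wait]  node(3,3) S=115.8647 payoff=0.0000 vs cont=4.2013 → 4.2013 [wait]  ⇒ S*(3)=79.6820
t_2: node(2,0) S=72.5626 payoff=33.3774 vs cont=33.0069 → 33.3774 [stop]  node(2,1) S=87.5000 payoff=18.4400 vs cont=19.6546 → 19.6546 [wait]  node(2,2) S=105.5124 payoff=0.4276 vs cont=8.6447 → 8.6447 [wait]  ⇒ S*(2)=72.5626
t_1: node(1,0) S=79.6820 payoff=26.2580 vs cont=26.4870 → 26.4870 [wait]  node(1,1) S=96.0850 payoff=9.8550 vs cont=14.1513 → 14.1513 [wait]  ⇒ S*(1)=-
t_0: node(0,0) S=87.5000 payoff=18.4400 vs cont=20.3053 → 20.3053 [wait]  ⇒ S*(0)=-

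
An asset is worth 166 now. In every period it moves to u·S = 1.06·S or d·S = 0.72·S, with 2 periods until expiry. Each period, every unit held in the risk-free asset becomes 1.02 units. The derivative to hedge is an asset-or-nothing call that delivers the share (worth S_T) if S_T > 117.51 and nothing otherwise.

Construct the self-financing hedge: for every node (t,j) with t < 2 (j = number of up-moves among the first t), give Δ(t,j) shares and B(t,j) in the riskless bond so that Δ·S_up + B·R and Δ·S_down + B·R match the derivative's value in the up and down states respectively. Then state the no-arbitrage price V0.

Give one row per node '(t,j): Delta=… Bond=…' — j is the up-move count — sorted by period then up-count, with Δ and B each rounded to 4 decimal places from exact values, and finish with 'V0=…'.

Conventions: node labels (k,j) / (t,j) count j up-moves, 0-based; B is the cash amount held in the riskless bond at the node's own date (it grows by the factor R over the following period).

Under the risk-neutral measure, an up-move has probability p* = (R−d)/(u−d) = 0.8824 and values discount at R = 1.02.
Payoffs at expiry: V(2,0)=0.0000, V(2,1)=126.6912, V(2,2)=186.5176
  t=1,j=0: stock 119.5200 → up 126.6912 (V=126.6912), down 86.0544 (V=0.0000). Price 109.5945; hedge Δ=3.1176, bond B=-263.0267.
  t=1,j=1: stock 175.9600 → up 186.5176 (V=186.5176), down 126.6912 (V=126.6912). Price 175.9600; hedge Δ=1.0000, bond B=0.0000.
  t=0,j=0: stock 166.0000 → up 175.9600 (V=175.9600), down 119.5200 (V=109.5945). Price 164.8552; hedge Δ=1.1759, bond B=-30.3376.
Verification: the root portfolio costs Δ(0,0)·S0 + B(0,0) = 164.8552, matching V0.

(0,0): Delta=1.1759 Bond=-30.3376
(1,0): Delta=3.1176 Bond=-263.0267
(1,1): Delta=1.0000 Bond=0.0000
V0=164.8552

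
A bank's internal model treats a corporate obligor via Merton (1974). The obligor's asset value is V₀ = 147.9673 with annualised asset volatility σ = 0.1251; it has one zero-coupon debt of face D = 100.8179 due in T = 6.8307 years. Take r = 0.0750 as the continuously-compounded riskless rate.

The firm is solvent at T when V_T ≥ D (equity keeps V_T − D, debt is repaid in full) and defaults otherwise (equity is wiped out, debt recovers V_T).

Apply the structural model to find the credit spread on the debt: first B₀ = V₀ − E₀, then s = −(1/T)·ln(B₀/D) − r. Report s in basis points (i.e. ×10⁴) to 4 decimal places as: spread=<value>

spread=0.6878

Work the structural quantities from V₀ = 147.9673 against face 100.8179:
d₁ = [ln(V₀/D) + (r + σ²/2)T] / (σ√T)
   = [ln(147.9673/100.8179) + (0.0750 + 0.5·0.1251²)·6.8307] / (0.1251·√6.8307)
   = [0.383675 + 0.565753] / 0.326956 = 2.903837
d₂ = d₁ − σ√T = 2.903837 − 0.326956 = 2.576880
N(d₁) = 0.998157,  N(d₂) = 0.995015,  e^(−rT) = 0.599115
E₀ = V₀·N(d₁) − D·e^(−rT)·N(d₂)
   = 147.9673·0.998157 − 100.8179·0.599115·0.995015 = 87.594203
B₀ = V₀ − E₀ = 147.9673 − 87.594203 = 60.373097
spread = −(1/T)·ln(B₀/D) − r = −(1/6.8307)·ln(60.373097/100.8179) − 0.0750 = 0.00006878
in basis points: 0.00006878 × 10⁴ = 0.6878 bp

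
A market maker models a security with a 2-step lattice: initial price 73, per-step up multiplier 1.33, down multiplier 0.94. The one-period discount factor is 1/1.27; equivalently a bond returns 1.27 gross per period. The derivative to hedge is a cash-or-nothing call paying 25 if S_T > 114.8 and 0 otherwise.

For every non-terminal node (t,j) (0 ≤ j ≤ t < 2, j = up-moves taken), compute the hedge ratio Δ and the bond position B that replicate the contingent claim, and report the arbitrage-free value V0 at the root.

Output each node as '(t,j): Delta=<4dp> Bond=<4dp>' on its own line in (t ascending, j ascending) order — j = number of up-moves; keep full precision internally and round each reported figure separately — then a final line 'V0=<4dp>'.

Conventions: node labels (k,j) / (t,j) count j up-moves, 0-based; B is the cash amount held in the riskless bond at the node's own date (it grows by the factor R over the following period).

(0,0): Delta=0.5851 Bond=-31.6115
(1,0): Delta=0.0000 Bond=0.0000
(1,1): Delta=0.6602 Bond=-47.4460
V0=11.0977

No-arbitrage ⇒ martingale measure with p* = (R−d)/(u−d) = 0.8462.
At maturity the claim pays: V(2,0)=0.0000, V(2,1)=0.0000, V(2,2)=25.0000
  t=1,j=0: stock 68.6200 → up 91.2646 (V=0.0000), down 64.5028 (V=0.0000). Price 0.0000; hedge Δ=0.0000, bond B=0.0000.
  t=1,j=1: stock 97.0900 → up 129.1297 (V=25.0000), down 91.2646 (V=0.0000). Price 16.6566; hedge Δ=0.6602, bond B=-47.4460.
  t=0,j=0: stock 73.0000 → up 97.0900 (V=16.6566), down 68.6200 (V=0.0000). Price 11.0977; hedge Δ=0.5851, bond B=-31.6115.
Check: Δ(0,0)·S0 + B(0,0) = 11.0977 = V0.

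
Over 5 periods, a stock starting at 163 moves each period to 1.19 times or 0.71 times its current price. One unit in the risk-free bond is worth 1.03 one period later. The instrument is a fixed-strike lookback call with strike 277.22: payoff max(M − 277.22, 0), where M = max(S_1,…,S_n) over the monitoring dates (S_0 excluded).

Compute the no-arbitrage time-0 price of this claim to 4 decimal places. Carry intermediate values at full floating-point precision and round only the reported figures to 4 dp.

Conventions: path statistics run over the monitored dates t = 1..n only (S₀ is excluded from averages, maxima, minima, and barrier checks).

price = 15.5148

No-arbitrage gives p* = (R−d)/(u−d) = 0.6667: enumerate every path, weight its payoff by its p*-probability, and discount by R^5.
Enumerate all 2^5 = 32 price paths (U = up ×1.19, D = down ×0.71); each path with k up-moves has probability p*^k·(1−p*)^(5−k).
DDDDD: M=115.7300, payoff=0.0000, prob=0.004115
UDDDD: M=193.9700, payoff=0.0000, prob=0.008230
DUDDD: M=137.7187, payoff=0.0000, prob=0.008230
UUDDD: M=230.8243, payoff=0.0000, prob=0.016461
DDUDD: M=115.7300, payoff=0.0000, prob=0.008230
UDUDD: M=193.9700, payoff=0.0000, prob=0.016461
DUUDD: M=163.8853, payoff=0.0000, prob=0.016461
UUUDD: M=274.6809, payoff=0.0000, prob=0.032922
DDDUD: M=115.7300, payoff=0.0000, prob=0.008230
UDDUD: M=193.9700, payoff=0.0000, prob=0.016461
DUDUD: M=137.7187, payoff=0.0000, prob=0.016461
UUDUD: M=230.8243, payoff=0.0000, prob=0.032922
DDUUD: M=116.3585, payoff=0.0000, prob=0.016461
UDUUD: M=195.0235, payoff=0.0000, prob=0.032922
DUUUD: M=195.0235, payoff=0.0000, prob=0.032922
UUUUD: M=326.8703, payoff=49.6503, prob=0.065844
DDDDU: M=115.7300, payoff=0.0000, prob=0.008230
UDDDU: M=193.9700, payoff=0.0000, prob=0.016461
DUDDU: M=137.7187, payoff=0.0000, prob=0.016461
UUDDU: M=230.8243, payoff=0.0000, prob=0.032922
DDUDU: M=115.7300, payoff=0.0000, prob=0.016461
UDUDU: M=193.9700, payoff=0.0000, prob=0.032922
DUUDU: M=163.8853, payoff=0.0000, prob=0.032922
UUUDU: M=274.6809, payoff=0.0000, prob=0.065844
DDDUU: M=115.7300, payoff=0.0000, prob=0.016461
UDDUU: M=193.9700, payoff=0.0000, prob=0.032922
DUDUU: M=138.4667, payoff=0.0000, prob=0.032922
UUDUU: M=232.0779, payoff=0.0000, prob=0.065844
DDUUU: M=138.4667, payoff=0.0000, prob=0.032922
UDUUU: M=232.0779, payoff=0.0000, prob=0.065844
DUUUU: M=232.0779, payoff=0.0000, prob=0.065844
UUUUU: M=388.9756, payoff=111.7556, prob=0.131687
Price = Σ prob·payoff / R^5 = 17.985948 / 1.159274 = 15.5148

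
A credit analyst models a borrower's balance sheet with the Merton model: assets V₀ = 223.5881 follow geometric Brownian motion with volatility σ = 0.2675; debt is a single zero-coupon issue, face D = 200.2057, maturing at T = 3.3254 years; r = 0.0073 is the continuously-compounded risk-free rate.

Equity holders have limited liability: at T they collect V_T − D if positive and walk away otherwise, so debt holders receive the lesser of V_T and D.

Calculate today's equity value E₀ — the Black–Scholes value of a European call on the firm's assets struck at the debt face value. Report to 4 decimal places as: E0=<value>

E0=55.9577

Apply the equity-as-call identities (strike 200.2057, horizon 3.3254 years):
d₁ = [ln(V₀/D) + (r + σ²/2)T] / (σ√T)
   = [ln(223.5881/200.2057) + (0.0073 + 0.5·0.2675²)·3.3254] / (0.2675·√3.3254)
   = [0.110460 + 0.143252] / 0.487804 = 0.520110
d₂ = d₁ − σ√T = 0.520110 − 0.487804 = 0.032306
N(d₁) = 0.698507,  N(d₂) = 0.512886,  e^(−rT) = 0.976017
E₀ = V₀·N(d₁) − D·e^(−rT)·N(d₂)
   = 223.5881·0.698507 − 200.2057·0.976017·0.512886 = 55.957740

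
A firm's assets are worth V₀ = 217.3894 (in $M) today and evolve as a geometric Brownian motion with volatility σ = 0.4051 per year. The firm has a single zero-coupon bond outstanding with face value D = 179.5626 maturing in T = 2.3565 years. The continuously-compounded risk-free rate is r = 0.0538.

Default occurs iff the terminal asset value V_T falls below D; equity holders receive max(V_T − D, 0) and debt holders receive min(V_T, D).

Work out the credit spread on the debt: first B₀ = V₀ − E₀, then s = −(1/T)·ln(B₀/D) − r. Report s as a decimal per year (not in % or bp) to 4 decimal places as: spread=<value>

spread=0.0631

Apply the equity-as-call identities (strike 179.5626, horizon 2.3565 years):
d₁ = [ln(V₀/D) + (r + σ²/2)T] / (σ√T)
   = [ln(217.3894/179.5626) + (0.0538 + 0.5·0.4051²)·2.3565] / (0.4051·√2.3565)
   = [0.191166 + 0.320138] / 0.621865 = 0.822211
d₂ = d₁ − σ√T = 0.822211 − 0.621865 = 0.200346
N(d₁) = 0.794522,  N(d₂) = 0.579395,  e^(−rT) = 0.880928
E₀ = V₀·N(d₁) − D·e^(−rT)·N(d₂)
   = 217.3894·0.794522 − 179.5626·0.880928·0.579395 = 81.070888
B₀ = V₀ − E₀ = 217.3894 − 81.070888 = 136.318512
spread = −(1/T)·ln(B₀/D) − r = −(1/2.3565)·ln(136.318512/179.5626) − 0.0538 = 0.06312330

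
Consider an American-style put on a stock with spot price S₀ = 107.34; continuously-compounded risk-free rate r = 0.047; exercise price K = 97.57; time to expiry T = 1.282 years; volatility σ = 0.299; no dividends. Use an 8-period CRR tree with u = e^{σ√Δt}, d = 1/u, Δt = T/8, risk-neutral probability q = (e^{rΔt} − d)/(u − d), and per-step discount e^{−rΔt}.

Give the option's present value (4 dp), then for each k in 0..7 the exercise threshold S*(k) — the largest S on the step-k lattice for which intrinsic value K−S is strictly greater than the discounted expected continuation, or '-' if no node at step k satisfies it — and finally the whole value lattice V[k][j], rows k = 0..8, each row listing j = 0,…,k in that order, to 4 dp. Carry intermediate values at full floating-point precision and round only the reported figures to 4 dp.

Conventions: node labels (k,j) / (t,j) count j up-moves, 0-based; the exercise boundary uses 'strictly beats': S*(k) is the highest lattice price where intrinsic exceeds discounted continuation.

price = 7.6492
boundary = - - - - 66.5017 74.9575 66.5017 74.9575
tree:
7.6492
11.4067 4.0312
16.5128 6.5054 1.6338
23.0974 10.2196 2.9132 0.3874
31.0683 15.5262 5.1013 0.7831 0.0000
38.5702 22.6125 8.7196 1.5832 0.0000 0.0000
45.2258 31.0683 14.4066 3.2007 0.0000 0.0000 0.0000
51.1306 38.5702 22.6125 6.4707 0.0000 0.0000 0.0000 0.0000
56.3693 45.2258 31.0683 13.0816 0.0000 0.0000 0.0000 0.0000 0.0000

Δt=0.16025  u=1.12715  d=0.88719  q=0.50162  discount=0.99250
step 8 (expiry): payoffs max(K−S,0) = 56.3693 45.2258 31.0683 13.0816 0.0000 0.0000 0.0000 0.0000 0.0000
step 7: (k=7,j=0): S=46.4394, K−S=51.1306, hold=50.3985 ⇒ V=51.1306 exercise | (k=7,j=1): S=58.9998, K−S=38.5702, hold=37.8381 ⇒ V=38.5702 exercise | (k=7,j=2): S=74.9575, K−S=22.6125, hold=21.8804 ⇒ V=22.6125 exercise | (k=7,j=3): S=95.2312, K−S=2.3388, hold=6.4707 ⇒ V=6.4707 continue | (k=7,j=4): S=120.9884, K−S=0.0000, hold=0.0000 ⇒ V=0.0000 continue | (k=7,j=5): S=153.7121, K−S=0.0000, hold=0.0000 ⇒ V=0.0000 continue | (k=7,j=6): S=195.2866, K−S=0.0000, hold=0.0000 ⇒ V=0.0000 continue | (k=7,j=7): S=248.1058, K−S=0.0000, hold=0.0000 ⇒ V=0.0000 continue  boundary S*=74.9575
step 6: (k=6,j=0): S=52.3442, K−S=45.2258, hold=44.4937 ⇒ V=45.2258 exercise | (k=6,j=1): S=66.5017, K−S=31.0683, hold=30.3362 ⇒ V=31.0683 exercise | (k=6,j=2): S=84.4884, K−S=13.0816, hold=14.4066 ⇒ V=14.4066 continue | (k=6,j=3): S=107.3400, K−S=0.0000, hold=3.2007 ⇒ V=3.2007 continue | (k=6,j=4): S=136.3722, K−S=0.0000, hold=0.0000 ⇒ V=0.0000 continue | (k=6,j=5): S=173.2568, K−S=0.0000, hold=0.0000 ⇒ V=0.0000 continue | (k=6,j=6): S=220.1176, K−S=0.0000, hold=0.0000 ⇒ V=0.0000 continue  boundary S*=66.5017
step 5: (k=5,j=0): S=58.9998, K−S=38.5702, hold=37.8381 ⇒ V=38.5702 exercise | (k=5,j=1): S=74.9575, K−S=22.6125, hold=22.5400 ⇒ V=22.6125 exercise | (k=5,j=2): S=95.2312, K−S=2.3388, hold=8.7196 ⇒ V=8.7196 continue | (k=5,j=3): S=120.9884, K−S=0.0000, hold=1.5832 ⇒ V=1.5832 continue | (k=5,j=4): S=153.7121, K−S=0.0000, hold=0.0000 ⇒ V=0.0000 continue | (k=5,j=5): S=195.2866, K−S=0.0000, hold=0.0000 ⇒ V=0.0000 continue  boundary S*=74.9575
step 4: (k=4,j=0): S=66.5017, K−S=31.0683, hold=30.3362 ⇒ V=31.0683 exercise | (k=4,j=1): S=84.4884, K−S=13.0816, hold=15.5262 ⇒ V=15.5262 continue | (k=4,j=2): S=107.3400, K−S=0.0000, hold=5.1013 ⇒ V=5.1013 continue | (k=4,j=3): S=136.3722, K−S=0.0000, hold=0.7831 ⇒ V=0.7831 continue | (k=4,j=4): S=173.2568, K−S=0.0000, hold=0.0000 ⇒ V=0.0000 continue  boundary S*=66.5017
step 3: (k=3,j=0): S=74.9575, K−S=22.6125, hold=23.0974 ⇒ V=23.0974 continue | (k=3,j=1): S=95.2312, K−S=2.3388, hold=10.2196 ⇒ V=10.2196 continue | (k=3,j=2): S=120.9884, K−S=0.0000, hold=2.9132 ⇒ V=2.9132 continue | (k=3,j=3): S=153.7121, K−S=0.0000, hold=0.3874 ⇒ V=0.3874 continue  boundary S*=-
step 2: (k=2,j=0): S=84.4884, K−S=13.0816, hold=16.5128 ⇒ V=16.5128 continue | (k=2,j=1): S=107.3400, K−S=0.0000, hold=6.5054 ⇒ V=6.5054 continue | (k=2,j=2): S=136.3722, K−S=0.0000, hold=1.6338 ⇒ V=1.6338 continue  boundary S*=-
step 1: (k=1,j=0): S=95.2312, K−S=2.3388, hold=11.4067 ⇒ V=11.4067 continue | (k=1,j=1): S=120.9884, K−S=0.0000, hold=4.0312 ⇒ V=4.0312 continue  boundary S*=-
step 0: (k=0,j=0): S=107.3400, K−S=0.0000, hold=7.6492 ⇒ V=7.6492 continue  boundary S*=-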